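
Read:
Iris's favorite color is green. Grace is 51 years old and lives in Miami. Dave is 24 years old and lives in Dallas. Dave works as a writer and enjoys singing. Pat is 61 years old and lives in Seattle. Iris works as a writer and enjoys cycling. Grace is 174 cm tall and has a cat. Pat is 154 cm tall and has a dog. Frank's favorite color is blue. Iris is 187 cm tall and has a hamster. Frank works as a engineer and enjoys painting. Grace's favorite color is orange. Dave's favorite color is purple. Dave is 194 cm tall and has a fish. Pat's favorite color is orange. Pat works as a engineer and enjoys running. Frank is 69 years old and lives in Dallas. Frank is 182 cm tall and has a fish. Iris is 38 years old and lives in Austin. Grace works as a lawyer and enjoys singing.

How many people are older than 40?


Filter: 3

3


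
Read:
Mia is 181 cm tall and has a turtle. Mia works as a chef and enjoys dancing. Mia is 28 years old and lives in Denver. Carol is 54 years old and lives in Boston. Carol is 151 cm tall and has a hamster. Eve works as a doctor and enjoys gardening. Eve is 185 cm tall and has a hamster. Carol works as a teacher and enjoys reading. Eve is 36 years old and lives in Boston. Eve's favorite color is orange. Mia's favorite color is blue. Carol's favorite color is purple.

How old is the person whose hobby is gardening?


Person with hobby=gardening is Eve, age 36

36


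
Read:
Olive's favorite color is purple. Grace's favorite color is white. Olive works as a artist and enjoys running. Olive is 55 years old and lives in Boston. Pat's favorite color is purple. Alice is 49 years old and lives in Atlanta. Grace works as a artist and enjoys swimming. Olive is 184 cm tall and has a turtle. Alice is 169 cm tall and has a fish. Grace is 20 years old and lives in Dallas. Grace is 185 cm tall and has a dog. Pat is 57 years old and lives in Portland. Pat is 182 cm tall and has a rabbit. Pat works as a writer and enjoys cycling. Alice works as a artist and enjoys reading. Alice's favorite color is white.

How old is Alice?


Alice is 49 years old

49


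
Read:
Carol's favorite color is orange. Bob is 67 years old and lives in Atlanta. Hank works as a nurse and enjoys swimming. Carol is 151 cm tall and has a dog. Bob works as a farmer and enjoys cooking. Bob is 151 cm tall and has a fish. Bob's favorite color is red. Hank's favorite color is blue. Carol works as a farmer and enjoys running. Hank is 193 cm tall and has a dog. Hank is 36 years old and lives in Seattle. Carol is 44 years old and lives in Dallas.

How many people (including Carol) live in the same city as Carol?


Carol lives in Dallas. Count = 1

1


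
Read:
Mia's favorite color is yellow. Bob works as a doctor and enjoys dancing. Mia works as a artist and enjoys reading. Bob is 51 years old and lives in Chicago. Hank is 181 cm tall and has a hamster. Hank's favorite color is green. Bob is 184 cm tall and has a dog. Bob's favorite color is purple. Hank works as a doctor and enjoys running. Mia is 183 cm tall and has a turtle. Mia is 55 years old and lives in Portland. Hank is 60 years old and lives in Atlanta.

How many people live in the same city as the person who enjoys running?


Person with hobby running is Hank, city Atlanta. Count = 1

1


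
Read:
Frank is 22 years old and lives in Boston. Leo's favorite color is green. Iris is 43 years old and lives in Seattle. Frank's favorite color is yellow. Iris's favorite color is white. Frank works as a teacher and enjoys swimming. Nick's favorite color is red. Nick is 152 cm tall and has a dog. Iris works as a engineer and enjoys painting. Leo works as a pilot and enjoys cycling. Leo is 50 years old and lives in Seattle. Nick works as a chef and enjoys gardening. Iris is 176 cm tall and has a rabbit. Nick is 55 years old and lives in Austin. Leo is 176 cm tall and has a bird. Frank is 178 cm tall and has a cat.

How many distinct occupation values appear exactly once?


Unique occupation values: 4

4


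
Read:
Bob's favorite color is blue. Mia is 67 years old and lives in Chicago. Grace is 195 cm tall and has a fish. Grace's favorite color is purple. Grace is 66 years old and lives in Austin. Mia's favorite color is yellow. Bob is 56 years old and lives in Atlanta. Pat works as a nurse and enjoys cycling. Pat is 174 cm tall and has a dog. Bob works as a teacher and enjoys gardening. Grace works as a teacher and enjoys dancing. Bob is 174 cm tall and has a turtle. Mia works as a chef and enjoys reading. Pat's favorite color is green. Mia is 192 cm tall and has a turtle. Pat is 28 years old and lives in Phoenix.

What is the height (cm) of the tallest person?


Tallest: Grace at 195 cm

195


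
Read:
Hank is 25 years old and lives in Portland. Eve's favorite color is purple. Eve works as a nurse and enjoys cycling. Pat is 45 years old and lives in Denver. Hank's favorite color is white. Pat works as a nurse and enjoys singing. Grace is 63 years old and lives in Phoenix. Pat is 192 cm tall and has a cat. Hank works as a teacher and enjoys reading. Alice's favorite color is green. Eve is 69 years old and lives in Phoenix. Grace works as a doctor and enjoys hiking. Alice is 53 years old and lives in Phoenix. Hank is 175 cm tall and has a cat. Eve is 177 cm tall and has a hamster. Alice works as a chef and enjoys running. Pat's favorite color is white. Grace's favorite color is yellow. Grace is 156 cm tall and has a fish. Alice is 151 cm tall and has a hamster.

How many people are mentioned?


People: Hank, Pat, Grace, Alice, Eve. Count = 5

5


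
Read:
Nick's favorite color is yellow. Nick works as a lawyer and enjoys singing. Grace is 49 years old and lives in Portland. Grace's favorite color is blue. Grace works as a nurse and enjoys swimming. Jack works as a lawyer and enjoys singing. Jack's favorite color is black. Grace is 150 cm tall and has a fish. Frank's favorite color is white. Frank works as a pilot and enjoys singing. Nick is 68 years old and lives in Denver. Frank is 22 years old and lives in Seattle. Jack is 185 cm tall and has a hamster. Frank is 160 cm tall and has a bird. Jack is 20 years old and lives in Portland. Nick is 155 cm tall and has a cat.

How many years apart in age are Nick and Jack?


68 vs 20, diff = 48

48


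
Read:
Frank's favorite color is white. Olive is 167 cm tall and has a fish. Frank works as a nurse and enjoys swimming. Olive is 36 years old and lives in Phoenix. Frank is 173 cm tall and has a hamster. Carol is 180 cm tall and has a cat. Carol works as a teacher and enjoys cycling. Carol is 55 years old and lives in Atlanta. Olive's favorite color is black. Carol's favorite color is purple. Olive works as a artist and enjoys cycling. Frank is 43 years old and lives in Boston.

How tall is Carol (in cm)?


Carol is 180 cm tall

180


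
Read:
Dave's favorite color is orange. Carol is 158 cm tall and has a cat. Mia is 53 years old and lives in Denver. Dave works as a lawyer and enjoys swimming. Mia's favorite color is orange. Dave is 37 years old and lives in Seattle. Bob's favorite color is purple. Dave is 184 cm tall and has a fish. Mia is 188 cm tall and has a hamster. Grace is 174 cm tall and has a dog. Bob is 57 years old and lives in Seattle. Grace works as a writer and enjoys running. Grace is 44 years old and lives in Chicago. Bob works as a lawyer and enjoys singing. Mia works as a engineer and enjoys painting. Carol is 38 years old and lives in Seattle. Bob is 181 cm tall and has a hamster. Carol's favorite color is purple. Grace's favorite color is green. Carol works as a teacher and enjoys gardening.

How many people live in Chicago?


Count in Chicago: 1

1


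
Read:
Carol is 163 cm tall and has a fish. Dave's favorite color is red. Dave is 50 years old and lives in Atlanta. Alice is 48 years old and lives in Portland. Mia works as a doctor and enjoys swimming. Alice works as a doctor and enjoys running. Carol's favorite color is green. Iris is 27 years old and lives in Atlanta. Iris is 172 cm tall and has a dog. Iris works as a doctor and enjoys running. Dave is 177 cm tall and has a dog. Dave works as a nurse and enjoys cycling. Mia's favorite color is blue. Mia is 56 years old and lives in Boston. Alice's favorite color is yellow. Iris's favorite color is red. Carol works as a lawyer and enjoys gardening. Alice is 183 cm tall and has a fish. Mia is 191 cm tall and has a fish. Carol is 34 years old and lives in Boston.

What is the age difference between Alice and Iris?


|48 - 27| = 21

21


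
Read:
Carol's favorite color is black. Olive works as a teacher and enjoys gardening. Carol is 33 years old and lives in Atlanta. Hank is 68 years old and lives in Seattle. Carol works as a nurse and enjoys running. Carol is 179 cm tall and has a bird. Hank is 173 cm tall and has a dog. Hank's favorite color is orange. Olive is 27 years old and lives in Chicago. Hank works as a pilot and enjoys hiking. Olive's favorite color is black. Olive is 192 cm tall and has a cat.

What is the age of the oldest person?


Oldest: Hank at 68

68


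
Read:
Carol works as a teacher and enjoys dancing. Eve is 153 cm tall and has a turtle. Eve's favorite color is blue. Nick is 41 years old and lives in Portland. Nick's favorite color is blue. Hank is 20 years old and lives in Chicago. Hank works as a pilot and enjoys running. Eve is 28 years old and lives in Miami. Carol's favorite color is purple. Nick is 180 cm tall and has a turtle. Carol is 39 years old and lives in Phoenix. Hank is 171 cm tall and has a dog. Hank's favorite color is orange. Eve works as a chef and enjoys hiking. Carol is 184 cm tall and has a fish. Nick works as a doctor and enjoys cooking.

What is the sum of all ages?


20+28+41+39 = 128

128


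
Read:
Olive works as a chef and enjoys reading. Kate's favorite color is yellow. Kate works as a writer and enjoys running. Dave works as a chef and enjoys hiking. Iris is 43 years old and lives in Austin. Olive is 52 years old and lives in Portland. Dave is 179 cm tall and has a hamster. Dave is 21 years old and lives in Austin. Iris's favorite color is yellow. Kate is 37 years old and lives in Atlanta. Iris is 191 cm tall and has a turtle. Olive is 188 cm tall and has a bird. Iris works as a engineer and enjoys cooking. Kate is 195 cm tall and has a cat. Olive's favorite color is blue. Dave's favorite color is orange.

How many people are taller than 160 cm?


Taller than 160: 4

4


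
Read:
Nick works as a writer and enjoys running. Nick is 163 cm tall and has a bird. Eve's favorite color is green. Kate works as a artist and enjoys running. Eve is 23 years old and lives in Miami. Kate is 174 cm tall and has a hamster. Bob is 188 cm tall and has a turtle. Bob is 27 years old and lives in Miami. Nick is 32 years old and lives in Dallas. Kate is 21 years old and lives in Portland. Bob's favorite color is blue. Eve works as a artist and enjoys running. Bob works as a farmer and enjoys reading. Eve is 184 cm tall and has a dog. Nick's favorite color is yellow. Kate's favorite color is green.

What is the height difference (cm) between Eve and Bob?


|184 - 188| = 4

4


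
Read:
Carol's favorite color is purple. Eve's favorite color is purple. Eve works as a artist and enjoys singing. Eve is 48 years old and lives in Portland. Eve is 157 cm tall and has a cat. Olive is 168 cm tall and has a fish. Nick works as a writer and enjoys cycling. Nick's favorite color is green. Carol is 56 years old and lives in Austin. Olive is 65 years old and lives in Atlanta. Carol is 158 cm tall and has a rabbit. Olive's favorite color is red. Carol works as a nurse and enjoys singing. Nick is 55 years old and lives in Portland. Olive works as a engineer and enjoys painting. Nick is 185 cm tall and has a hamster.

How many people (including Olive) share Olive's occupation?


Olive is a engineer. Count = 1

1


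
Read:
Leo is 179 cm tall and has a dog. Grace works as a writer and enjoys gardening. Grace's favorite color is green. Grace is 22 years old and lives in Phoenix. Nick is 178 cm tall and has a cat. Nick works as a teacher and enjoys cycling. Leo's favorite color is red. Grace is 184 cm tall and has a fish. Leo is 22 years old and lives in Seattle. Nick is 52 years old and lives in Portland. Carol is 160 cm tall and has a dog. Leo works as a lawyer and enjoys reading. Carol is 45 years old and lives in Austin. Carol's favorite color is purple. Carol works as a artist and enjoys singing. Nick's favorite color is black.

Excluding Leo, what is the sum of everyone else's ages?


Sum (excluding Leo): 119

119


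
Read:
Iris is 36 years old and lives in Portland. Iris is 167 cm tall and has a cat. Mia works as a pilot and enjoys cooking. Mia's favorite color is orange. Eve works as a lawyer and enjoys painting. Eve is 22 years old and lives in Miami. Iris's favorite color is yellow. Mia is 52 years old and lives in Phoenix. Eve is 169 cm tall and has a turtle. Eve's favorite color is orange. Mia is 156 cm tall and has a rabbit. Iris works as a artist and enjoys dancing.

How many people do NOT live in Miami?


Not in Miami: 2

2


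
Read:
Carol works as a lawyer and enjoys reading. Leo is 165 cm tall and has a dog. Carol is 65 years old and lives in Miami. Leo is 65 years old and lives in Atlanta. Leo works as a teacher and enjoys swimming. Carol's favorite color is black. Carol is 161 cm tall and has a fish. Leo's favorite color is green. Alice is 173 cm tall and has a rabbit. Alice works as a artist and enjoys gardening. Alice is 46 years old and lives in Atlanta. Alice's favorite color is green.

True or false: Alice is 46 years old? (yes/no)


Alice is actually 46. yes

yes


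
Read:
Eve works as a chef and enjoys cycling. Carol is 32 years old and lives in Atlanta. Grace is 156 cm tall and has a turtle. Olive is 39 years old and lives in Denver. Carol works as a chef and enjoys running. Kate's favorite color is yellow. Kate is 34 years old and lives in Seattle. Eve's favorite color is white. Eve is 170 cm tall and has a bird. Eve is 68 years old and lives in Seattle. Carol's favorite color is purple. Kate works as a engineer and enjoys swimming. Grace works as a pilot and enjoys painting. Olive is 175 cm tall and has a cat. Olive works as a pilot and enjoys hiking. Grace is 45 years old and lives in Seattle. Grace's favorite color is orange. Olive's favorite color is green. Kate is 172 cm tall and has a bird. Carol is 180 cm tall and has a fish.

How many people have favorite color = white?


Count: 1

1


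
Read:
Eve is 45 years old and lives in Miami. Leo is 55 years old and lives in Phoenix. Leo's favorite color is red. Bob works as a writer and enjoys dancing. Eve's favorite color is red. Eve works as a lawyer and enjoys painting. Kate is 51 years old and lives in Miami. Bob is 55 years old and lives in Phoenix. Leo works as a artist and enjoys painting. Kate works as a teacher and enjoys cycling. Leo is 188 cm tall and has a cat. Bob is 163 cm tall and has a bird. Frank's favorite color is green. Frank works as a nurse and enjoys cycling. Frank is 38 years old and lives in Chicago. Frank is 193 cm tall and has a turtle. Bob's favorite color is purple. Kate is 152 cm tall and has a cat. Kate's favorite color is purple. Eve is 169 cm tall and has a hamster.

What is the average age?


Sum=244, n=5, avg=48.8

48.8


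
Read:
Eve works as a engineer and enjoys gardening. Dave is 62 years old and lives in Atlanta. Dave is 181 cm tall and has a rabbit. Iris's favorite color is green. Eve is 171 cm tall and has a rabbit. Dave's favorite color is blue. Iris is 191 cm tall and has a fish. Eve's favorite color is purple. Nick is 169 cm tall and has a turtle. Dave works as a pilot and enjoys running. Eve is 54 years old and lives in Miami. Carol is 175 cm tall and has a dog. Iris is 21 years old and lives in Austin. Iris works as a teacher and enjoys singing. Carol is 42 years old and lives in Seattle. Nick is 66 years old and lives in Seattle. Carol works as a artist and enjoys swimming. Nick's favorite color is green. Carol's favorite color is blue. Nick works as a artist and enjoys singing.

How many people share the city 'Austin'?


Count: 1

1


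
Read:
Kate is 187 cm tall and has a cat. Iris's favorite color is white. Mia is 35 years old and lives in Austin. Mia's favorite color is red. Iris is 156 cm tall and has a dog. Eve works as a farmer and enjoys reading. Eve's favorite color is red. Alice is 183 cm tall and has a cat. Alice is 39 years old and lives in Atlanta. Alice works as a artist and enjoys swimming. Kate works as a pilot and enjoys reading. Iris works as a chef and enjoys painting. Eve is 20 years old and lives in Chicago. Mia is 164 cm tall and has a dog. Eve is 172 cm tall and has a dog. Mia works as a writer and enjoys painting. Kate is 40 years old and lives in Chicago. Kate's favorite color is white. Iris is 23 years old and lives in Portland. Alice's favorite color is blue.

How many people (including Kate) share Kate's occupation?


Kate is a pilot. Count = 1

1


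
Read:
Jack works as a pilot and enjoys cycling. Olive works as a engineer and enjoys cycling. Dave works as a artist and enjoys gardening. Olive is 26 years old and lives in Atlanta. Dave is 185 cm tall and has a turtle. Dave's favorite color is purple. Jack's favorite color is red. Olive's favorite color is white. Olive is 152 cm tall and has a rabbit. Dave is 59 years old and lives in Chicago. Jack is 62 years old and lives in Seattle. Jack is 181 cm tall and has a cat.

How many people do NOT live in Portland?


Not in Portland: 3

3


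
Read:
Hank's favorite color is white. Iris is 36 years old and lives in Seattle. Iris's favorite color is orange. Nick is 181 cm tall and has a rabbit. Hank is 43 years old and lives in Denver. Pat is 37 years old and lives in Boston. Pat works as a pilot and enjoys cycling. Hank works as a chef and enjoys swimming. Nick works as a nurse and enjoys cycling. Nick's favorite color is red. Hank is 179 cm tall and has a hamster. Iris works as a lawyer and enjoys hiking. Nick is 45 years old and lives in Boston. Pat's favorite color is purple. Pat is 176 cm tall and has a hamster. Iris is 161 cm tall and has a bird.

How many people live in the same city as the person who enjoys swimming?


Person with hobby swimming is Hank, city Denver. Count = 1

1


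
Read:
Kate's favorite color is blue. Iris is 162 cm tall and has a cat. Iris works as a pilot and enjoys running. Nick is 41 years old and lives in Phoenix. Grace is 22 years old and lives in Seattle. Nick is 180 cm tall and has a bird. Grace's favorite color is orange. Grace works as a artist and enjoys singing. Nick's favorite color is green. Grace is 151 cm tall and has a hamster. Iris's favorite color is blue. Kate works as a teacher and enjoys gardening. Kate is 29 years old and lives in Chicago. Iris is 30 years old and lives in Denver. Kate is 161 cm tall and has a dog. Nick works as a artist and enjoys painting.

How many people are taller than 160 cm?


Taller than 160: 3

3


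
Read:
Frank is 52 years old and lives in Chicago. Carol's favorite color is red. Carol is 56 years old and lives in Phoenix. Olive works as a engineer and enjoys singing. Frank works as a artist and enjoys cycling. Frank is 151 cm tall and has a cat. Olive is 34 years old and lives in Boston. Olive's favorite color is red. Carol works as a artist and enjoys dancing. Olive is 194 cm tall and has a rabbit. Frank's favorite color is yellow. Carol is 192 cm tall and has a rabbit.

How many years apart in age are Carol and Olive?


56 vs 34, diff = 22

22


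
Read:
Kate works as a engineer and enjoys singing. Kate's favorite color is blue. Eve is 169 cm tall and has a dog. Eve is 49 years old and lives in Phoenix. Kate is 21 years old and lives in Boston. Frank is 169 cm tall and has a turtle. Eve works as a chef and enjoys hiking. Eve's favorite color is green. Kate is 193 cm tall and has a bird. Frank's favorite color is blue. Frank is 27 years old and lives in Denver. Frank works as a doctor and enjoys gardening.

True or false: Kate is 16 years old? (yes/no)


Kate is actually 21. no

no


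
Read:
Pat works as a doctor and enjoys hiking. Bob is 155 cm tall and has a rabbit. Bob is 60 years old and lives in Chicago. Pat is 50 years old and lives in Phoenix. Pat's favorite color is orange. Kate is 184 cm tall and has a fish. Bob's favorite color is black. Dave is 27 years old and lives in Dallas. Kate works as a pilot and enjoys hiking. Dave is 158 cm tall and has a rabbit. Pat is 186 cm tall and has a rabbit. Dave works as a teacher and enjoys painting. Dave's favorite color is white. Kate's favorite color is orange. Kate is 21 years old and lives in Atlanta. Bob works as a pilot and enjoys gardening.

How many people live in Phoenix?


Count in Phoenix: 1

1


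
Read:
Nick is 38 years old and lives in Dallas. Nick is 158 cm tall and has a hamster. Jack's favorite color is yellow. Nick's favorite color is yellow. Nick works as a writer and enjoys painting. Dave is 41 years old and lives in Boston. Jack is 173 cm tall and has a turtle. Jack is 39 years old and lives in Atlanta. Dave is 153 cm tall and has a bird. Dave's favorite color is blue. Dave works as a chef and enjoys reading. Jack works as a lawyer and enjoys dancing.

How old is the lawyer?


The lawyer is Jack, age 39

39


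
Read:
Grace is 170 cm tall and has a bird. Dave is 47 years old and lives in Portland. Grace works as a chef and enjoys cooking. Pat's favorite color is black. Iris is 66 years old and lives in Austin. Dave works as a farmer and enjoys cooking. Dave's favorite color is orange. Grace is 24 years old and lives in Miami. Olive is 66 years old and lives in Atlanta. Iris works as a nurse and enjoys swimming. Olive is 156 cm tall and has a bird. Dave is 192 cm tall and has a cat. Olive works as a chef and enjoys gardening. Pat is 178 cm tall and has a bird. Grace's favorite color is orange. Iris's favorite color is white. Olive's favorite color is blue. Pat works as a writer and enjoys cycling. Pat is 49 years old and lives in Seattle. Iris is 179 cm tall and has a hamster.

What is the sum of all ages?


24+49+66+47+66 = 252

252


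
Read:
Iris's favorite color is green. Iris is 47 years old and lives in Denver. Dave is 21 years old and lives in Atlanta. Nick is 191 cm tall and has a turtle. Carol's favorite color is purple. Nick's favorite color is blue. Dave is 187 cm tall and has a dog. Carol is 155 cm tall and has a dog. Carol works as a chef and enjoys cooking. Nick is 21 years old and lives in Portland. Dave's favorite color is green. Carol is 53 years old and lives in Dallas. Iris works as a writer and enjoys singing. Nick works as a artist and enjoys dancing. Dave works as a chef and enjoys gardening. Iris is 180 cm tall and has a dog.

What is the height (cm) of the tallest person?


Tallest: Nick at 191 cm

191


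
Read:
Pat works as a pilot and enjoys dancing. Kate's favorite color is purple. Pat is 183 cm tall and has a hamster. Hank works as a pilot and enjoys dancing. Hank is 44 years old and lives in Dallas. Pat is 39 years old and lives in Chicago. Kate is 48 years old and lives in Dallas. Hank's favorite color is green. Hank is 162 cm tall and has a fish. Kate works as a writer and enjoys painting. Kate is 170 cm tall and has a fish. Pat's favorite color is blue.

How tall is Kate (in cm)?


Kate is 170 cm tall

170


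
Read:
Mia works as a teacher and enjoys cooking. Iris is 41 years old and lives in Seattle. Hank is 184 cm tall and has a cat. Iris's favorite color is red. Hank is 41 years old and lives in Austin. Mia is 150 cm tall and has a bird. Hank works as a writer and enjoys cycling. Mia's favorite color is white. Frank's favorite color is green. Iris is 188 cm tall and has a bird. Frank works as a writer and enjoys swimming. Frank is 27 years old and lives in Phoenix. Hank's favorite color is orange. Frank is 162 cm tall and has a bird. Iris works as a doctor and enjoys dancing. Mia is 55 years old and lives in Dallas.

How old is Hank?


Hank is 41 years old

41


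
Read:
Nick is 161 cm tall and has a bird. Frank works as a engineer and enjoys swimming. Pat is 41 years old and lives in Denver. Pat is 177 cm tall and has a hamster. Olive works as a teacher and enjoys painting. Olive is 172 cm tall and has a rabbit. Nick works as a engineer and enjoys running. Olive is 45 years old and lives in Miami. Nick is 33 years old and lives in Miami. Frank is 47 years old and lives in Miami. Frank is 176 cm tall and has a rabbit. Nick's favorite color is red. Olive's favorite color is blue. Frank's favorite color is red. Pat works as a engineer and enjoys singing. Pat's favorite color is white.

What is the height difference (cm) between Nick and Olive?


|161 - 172| = 11

11


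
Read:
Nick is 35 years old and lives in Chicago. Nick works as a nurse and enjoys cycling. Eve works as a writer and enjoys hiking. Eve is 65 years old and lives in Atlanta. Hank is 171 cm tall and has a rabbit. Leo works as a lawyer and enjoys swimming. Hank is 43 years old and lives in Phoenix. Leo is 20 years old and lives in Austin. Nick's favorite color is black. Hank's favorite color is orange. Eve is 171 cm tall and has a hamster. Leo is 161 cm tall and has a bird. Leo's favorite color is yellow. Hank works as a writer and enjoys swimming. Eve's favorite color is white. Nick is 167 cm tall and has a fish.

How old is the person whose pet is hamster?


Person with pet=hamster is Eve, age 65

65


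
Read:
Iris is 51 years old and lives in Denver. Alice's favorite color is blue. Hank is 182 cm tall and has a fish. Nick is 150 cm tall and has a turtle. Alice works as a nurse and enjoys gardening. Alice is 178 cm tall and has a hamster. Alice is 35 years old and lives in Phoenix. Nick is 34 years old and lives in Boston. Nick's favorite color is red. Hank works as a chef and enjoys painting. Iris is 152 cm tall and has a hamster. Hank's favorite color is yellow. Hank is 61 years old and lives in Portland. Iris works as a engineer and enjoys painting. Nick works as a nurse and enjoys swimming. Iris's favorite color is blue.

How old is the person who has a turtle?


Person with turtle is Nick, age 34

34


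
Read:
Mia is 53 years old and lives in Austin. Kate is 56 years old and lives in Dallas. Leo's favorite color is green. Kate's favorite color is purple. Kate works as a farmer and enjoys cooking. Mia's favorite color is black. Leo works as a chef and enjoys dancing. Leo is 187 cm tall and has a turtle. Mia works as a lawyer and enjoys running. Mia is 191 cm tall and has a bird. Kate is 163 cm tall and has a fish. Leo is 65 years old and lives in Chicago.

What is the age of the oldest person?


Oldest: Leo at 65

65


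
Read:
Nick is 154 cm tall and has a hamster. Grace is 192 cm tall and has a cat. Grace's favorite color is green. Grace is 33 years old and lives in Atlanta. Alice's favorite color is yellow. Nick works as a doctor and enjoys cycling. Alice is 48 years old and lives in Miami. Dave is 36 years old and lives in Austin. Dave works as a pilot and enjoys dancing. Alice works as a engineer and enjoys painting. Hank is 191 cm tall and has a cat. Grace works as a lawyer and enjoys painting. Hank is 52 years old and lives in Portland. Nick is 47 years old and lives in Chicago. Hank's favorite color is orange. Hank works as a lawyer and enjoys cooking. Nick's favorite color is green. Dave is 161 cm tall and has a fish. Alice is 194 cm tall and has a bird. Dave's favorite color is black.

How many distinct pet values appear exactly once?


Unique pet values: 3

3


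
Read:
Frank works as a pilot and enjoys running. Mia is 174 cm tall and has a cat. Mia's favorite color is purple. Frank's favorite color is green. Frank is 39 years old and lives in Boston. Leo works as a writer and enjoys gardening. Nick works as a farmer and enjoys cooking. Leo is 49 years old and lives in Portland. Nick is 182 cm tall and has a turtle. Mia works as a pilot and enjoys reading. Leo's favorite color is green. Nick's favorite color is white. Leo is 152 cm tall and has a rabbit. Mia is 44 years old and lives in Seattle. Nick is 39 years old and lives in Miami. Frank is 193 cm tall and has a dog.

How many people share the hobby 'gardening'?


Count: 1

1


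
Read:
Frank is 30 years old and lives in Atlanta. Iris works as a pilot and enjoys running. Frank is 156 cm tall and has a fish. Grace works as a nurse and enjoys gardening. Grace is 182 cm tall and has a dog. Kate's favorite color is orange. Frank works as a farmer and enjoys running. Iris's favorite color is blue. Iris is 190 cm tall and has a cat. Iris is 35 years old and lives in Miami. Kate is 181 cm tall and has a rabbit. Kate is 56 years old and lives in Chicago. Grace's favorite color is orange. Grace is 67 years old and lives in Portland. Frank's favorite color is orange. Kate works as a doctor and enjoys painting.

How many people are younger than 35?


Filter: 1

1


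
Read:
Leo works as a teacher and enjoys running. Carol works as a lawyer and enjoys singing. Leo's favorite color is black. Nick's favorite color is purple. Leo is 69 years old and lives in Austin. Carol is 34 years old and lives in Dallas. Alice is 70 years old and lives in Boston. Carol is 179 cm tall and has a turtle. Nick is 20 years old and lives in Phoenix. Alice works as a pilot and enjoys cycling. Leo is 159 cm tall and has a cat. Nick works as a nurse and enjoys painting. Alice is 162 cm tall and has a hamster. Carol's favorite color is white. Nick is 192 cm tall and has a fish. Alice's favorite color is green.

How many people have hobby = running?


Count: 1

1


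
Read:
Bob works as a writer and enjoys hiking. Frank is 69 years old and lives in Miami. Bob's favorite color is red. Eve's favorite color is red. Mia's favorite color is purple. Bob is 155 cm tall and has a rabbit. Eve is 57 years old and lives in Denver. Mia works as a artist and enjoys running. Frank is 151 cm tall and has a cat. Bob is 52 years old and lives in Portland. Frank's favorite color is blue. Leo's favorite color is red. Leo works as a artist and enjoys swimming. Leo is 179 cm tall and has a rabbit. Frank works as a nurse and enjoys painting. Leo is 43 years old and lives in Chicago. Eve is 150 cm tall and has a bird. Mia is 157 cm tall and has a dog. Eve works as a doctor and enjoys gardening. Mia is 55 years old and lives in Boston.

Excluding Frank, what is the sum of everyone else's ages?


Sum (excluding Frank): 207

207


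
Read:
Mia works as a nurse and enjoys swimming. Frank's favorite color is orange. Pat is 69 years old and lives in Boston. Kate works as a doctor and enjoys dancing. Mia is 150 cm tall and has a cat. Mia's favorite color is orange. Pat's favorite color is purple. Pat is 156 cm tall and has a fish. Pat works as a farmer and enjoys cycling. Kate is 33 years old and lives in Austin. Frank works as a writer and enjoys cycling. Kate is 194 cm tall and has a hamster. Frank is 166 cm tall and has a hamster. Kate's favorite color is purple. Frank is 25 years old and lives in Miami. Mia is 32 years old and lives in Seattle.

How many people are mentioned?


People: Mia, Kate, Pat, Frank. Count = 4

4


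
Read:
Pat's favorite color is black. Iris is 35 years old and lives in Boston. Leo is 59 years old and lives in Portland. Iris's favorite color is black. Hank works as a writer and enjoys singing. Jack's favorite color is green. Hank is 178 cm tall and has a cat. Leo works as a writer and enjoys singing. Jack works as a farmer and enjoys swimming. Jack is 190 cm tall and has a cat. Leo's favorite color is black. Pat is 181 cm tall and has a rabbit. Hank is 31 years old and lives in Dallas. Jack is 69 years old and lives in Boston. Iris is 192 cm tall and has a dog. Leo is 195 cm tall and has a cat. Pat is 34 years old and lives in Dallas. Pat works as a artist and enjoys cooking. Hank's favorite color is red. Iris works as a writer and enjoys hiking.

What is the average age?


Sum=228, n=5, avg=45.6

45.6


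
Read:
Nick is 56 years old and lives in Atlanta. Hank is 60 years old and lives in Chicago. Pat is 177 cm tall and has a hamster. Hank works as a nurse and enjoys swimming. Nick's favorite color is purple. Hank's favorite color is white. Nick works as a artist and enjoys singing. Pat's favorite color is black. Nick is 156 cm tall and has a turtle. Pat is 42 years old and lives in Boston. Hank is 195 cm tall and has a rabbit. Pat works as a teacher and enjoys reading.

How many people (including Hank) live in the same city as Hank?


Hank lives in Chicago. Count = 1

1


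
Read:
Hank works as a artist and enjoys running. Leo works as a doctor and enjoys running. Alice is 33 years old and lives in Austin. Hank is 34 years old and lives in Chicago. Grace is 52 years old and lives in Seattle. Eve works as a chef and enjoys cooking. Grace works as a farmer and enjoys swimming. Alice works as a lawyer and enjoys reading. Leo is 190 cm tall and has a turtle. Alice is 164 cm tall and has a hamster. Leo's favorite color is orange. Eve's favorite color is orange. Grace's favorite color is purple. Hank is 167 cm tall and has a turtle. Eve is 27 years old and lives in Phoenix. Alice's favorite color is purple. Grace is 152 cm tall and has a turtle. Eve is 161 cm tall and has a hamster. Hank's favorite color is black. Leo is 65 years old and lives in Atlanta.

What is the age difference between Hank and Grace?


|34 - 52| = 18

18


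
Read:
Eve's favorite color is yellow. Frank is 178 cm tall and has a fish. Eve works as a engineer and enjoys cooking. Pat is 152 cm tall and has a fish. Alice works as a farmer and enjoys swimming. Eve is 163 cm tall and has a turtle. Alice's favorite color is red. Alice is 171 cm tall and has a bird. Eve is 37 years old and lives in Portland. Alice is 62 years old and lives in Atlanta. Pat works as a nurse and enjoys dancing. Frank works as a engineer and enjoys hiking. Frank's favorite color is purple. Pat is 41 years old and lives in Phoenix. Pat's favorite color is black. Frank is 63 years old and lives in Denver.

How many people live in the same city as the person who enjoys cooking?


Person with hobby cooking is Eve, city Portland. Count = 1

1


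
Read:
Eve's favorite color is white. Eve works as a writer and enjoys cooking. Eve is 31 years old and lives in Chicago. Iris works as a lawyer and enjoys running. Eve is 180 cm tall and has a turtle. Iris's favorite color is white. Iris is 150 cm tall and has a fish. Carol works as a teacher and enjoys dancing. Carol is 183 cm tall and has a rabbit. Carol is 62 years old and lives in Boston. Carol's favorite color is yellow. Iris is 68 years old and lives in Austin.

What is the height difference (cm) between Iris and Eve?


|150 - 180| = 30

30


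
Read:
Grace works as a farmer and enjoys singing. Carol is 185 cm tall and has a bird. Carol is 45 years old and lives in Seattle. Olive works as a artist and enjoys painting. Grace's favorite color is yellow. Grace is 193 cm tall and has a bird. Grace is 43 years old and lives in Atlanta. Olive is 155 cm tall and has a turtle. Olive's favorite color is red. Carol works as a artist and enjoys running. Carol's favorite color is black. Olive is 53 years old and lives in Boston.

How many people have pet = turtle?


Count: 1

1


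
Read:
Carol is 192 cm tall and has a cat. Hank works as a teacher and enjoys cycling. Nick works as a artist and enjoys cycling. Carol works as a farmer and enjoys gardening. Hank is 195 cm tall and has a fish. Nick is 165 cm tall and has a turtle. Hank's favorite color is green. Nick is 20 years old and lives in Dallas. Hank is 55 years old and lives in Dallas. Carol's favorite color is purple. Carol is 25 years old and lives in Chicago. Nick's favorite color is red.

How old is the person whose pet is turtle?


Person with pet=turtle is Nick, age 20

20


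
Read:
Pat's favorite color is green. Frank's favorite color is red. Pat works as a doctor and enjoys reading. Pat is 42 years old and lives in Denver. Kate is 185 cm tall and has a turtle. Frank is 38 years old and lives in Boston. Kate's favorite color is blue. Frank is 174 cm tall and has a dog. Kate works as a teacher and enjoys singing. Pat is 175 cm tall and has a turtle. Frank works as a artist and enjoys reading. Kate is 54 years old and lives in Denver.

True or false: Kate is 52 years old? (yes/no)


Kate is actually 54. no

no


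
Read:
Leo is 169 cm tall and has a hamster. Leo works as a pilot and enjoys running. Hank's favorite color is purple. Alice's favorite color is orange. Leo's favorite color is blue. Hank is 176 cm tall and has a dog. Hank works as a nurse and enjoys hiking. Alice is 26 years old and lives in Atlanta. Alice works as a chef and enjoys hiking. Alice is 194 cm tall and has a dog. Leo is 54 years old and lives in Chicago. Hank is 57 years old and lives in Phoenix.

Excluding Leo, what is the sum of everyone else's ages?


Sum (excluding Leo): 83

83


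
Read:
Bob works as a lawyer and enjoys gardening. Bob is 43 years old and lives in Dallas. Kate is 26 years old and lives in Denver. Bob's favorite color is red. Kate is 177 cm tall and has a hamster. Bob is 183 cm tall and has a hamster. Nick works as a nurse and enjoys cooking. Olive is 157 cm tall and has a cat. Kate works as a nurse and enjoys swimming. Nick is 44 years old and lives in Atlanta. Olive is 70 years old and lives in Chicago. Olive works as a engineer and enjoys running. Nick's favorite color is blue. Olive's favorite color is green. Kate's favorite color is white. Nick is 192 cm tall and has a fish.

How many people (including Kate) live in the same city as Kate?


Kate lives in Denver. Count = 1

1


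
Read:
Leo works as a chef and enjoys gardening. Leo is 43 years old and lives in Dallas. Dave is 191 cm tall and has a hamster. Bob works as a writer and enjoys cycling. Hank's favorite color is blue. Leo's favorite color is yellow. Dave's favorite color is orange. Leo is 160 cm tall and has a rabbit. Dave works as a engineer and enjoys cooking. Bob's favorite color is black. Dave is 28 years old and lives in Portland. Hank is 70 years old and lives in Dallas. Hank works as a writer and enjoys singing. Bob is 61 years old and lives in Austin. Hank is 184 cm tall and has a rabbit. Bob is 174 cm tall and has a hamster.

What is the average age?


Sum=202, n=4, avg=50.5

50.5


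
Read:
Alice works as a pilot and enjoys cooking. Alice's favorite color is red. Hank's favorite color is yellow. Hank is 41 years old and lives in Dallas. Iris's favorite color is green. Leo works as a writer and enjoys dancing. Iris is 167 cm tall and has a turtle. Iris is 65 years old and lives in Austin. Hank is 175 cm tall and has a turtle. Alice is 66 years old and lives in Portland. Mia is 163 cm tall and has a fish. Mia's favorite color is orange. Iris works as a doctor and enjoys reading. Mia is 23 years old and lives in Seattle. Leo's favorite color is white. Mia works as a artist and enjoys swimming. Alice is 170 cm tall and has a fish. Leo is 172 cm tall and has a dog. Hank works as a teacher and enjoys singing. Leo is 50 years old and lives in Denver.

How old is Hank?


Hank is 41 years old

41


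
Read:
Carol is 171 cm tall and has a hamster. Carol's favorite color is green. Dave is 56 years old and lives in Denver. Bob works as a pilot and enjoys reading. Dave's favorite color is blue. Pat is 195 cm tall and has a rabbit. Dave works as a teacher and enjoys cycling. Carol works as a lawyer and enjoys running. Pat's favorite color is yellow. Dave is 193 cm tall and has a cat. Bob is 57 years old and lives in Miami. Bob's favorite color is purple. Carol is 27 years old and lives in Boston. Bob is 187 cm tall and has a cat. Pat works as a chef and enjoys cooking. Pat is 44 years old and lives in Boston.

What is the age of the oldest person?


Oldest: Bob at 57

57


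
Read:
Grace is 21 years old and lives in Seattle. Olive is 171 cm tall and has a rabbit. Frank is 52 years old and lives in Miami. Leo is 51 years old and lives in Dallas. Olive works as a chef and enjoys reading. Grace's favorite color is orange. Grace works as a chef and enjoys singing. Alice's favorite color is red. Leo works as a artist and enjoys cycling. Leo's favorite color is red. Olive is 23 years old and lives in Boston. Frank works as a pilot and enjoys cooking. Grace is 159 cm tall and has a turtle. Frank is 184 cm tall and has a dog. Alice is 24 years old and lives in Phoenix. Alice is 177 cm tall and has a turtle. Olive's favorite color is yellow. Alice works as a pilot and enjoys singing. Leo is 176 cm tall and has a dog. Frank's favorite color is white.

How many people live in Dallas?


Count in Dallas: 1

1
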